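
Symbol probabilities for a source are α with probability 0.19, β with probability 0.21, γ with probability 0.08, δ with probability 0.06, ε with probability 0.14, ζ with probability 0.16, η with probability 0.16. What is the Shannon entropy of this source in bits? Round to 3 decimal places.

H = −Σ pᵢ log₂ pᵢ.
−0.19·log₂(0.19) = 0.4552
−0.21·log₂(0.21) = 0.4728
−0.08·log₂(0.08) = 0.2915
−0.06·log₂(0.06) = 0.2435
−0.14·log₂(0.14) = 0.3971
−0.16·log₂(0.16) = 0.4230
−0.16·log₂(0.16) = 0.4230
Sum ≈ 2.7062 → 2.706 bits.

2.706 bits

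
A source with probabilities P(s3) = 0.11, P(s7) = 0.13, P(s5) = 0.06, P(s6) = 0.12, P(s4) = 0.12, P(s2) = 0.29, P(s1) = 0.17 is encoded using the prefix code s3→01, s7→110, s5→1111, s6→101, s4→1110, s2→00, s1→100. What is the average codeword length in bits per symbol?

2.78 bits/symbol

L̄ = Σ pᵢ·ℓᵢ = 0.11·2 + 0.13·3 + 0.06·4 + 0.12·3 + 0.12·4 + 0.29·2 + 0.17·3 = 2.78 bits/symbol.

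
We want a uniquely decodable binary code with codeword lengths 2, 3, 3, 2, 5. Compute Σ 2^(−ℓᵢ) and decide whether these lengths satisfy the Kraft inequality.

With common denominator 2^5 = 32: Σ 2^(−ℓᵢ) = 8/32 + 4/32 + 4/32 + 8/32 + 1/32 = 25/32 = 0.78125.
Kraft's inequality requires Σ ≤ 1; here Σ = 0.78125 ≤ 1, so such a prefix code exists.

0.78125; yes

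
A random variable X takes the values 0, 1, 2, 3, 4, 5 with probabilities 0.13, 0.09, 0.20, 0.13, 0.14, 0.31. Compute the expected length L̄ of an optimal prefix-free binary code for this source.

2.49 bits/symbol

Repeatedly combine the two least-probable nodes; the expected code length is the sum of the merged weights.
merge 9/100 + 13/100 → 11/50
merge 13/100 + 7/50 → 27/100
merge 1/5 + 11/50 → 21/50
merge 27/100 + 31/100 → 29/50
merge 21/50 + 29/50 → 1
L = 11/50 + 27/100 + 21/50 + 29/50 + 1 = 249/100 = 2.49 bits/symbol.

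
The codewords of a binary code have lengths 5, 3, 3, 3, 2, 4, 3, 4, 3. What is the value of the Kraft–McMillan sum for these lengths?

With common denominator 2^5 = 32: Σ 2^(−ℓᵢ) = 1/32 + 4/32 + 4/32 + 4/32 + 8/32 + 2/32 + 4/32 + 2/32 + 4/32 = 33/32 = 1.03125.

1.03125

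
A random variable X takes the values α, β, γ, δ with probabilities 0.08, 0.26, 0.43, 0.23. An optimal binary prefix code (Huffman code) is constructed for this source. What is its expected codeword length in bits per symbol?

1.88 bits/symbol

Repeatedly combine the two least-probable nodes; the expected code length is the sum of the merged weights.
merge 2/25 + 23/100 → 31/100
merge 13/50 + 31/100 → 57/100
merge 43/100 + 57/100 → 1
L = 31/100 + 57/100 + 1 = 47/25 = 1.88 bits/symbol.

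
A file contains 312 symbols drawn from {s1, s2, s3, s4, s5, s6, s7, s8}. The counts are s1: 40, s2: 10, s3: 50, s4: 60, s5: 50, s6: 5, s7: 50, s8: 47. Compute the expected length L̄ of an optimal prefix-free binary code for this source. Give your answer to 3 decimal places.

Probabilities are the counts divided by 312.
Repeatedly combine the two least-probable nodes; the expected code length is the sum of the merged weights.
merge 5/312 + 5/156 → 5/104
merge 5/104 + 5/39 → 55/312
merge 47/312 + 25/156 → 97/312
merge 25/156 + 25/156 → 25/78
merge 55/312 + 5/26 → 115/312
merge 97/312 + 25/78 → 197/312
merge 115/312 + 197/312 → 1
L = 5/104 + 55/312 + 97/312 + 25/78 + 115/312 + 197/312 + 1 = 297/104 ≈ 2.856 bits/symbol.

2.856 bits/symbol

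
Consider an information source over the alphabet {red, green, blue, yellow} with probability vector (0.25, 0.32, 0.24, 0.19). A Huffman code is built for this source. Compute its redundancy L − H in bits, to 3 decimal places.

0.025 bits

Entropy H = −Σ p log₂ p ≈ 1.9754 bits.
Huffman merges: 19/100+6/25→43/100; 1/4+8/25→57/100; 43/100+57/100→1. L = 2 ≈ 2.0000.
L − H = 2.0000 − 1.9754 = 0.025 bits.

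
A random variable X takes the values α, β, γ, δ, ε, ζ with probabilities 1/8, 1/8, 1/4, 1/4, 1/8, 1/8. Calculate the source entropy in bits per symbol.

2.5 bits

Each probability is a power of 1/2, so log₂(1/p) is an integer.
H = Σ p·log₂(1/p) = 1/8·3 + 1/8·3 + 1/4·2 + 1/4·2 + 1/8·3 + 1/8·3 = 2.5 bits.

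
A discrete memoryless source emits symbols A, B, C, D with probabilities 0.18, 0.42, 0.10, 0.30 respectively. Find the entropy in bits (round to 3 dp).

H = −Σ pᵢ log₂ pᵢ.
−0.18·log₂(0.18) = 0.4453
−0.42·log₂(0.42) = 0.5256
−0.10·log₂(0.10) = 0.3322
−0.30·log₂(0.30) = 0.5211
Sum ≈ 1.8242 → 1.824 bits.

1.824 bits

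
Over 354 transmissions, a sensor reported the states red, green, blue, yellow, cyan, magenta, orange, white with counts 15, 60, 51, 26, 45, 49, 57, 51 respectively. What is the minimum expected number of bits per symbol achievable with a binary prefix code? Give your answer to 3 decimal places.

2.946 bits/symbol

Probabilities are the counts divided by 354.
Repeatedly combine the two least-probable nodes; the expected code length is the sum of the merged weights.
merge 5/118 + 13/177 → 41/354
merge 41/354 + 15/118 → 43/177
merge 49/354 + 17/118 → 50/177
merge 17/118 + 19/118 → 18/59
merge 10/59 + 43/177 → 73/177
merge 50/177 + 18/59 → 104/177
merge 73/177 + 104/177 → 1
L = 41/354 + 43/177 + 50/177 + 18/59 + 73/177 + 104/177 + 1 = 1043/354 ≈ 2.946 bits/symbol.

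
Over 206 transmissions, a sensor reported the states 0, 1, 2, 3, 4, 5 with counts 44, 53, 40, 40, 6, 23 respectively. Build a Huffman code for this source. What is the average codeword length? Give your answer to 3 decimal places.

2.476 bits/symbol

Probabilities are the counts divided by 206.
Repeatedly combine the two least-probable nodes; the expected code length is the sum of the merged weights.
merge 3/103 + 23/206 → 29/206
merge 29/206 + 20/103 → 69/206
merge 20/103 + 22/103 → 42/103
merge 53/206 + 69/206 → 61/103
merge 42/103 + 61/103 → 1
L = 29/206 + 69/206 + 42/103 + 61/103 + 1 = 255/103 ≈ 2.476 bits/symbol.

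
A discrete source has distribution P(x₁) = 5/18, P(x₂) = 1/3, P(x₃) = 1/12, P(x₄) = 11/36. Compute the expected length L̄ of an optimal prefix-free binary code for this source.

Repeatedly combine the two least-probable nodes; the expected code length is the sum of the merged weights.
merge 1/12 + 5/18 → 13/36
merge 11/36 + 1/3 → 23/36
merge 13/36 + 23/36 → 1
L = 13/36 + 23/36 + 1 = 2 bits/symbol.

2 bits/symbol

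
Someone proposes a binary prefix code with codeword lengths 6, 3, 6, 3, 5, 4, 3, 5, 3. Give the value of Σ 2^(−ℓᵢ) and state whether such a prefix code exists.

With common denominator 2^6 = 64: Σ 2^(−ℓᵢ) = 1/64 + 8/64 + 1/64 + 8/64 + 2/64 + 4/64 + 8/64 + 2/64 + 8/64 = 42/64 = 0.65625.
Kraft's inequality requires Σ ≤ 1; here Σ = 0.65625 ≤ 1, so such a prefix code exists.

0.65625; yes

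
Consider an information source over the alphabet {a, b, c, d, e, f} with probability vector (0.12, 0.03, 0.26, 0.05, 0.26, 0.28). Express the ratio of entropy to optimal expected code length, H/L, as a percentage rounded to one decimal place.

99.1%

Entropy H = −Σ p log₂ p ≈ 2.2597 bits.
Huffman merges: 3/100+1/20→2/25; 2/25+3/25→1/5; 1/5+13/50→23/50; 13/50+7/25→27/50; 23/50+27/50→1. L = 57/25 ≈ 2.2800.
Efficiency = H/L = 2.2597/2.2800 = 99.1%.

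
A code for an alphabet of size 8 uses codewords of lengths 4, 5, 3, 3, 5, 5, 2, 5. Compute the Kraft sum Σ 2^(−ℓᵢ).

With common denominator 2^5 = 32: Σ 2^(−ℓᵢ) = 2/32 + 1/32 + 4/32 + 4/32 + 1/32 + 1/32 + 8/32 + 1/32 = 22/32 = 0.6875.

0.6875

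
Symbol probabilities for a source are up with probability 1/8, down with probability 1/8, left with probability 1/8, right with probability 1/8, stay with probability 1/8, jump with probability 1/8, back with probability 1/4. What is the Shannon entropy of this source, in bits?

Each probability is a power of 1/2, so log₂(1/p) is an integer.
H = Σ p·log₂(1/p) = 1/8·3 + 1/8·3 + 1/8·3 + 1/8·3 + 1/8·3 + 1/8·3 + 1/4·2 = 2.75 bits.

2.75 bits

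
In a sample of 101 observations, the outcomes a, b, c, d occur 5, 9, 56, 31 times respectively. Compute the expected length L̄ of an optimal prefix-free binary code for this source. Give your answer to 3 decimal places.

Probabilities are the counts divided by 101.
Repeatedly combine the two least-probable nodes; the expected code length is the sum of the merged weights.
merge 5/101 + 9/101 → 14/101
merge 14/101 + 31/101 → 45/101
merge 45/101 + 56/101 → 1
L = 14/101 + 45/101 + 1 = 160/101 ≈ 1.584 bits/symbol.

1.584 bits/symbol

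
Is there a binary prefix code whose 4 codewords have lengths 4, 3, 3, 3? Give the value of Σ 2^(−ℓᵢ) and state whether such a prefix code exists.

0.4375; yes

With common denominator 2^4 = 16: Σ 2^(−ℓᵢ) = 1/16 + 2/16 + 2/16 + 2/16 = 7/16 = 0.4375.
Kraft's inequality requires Σ ≤ 1; here Σ = 0.4375 ≤ 1, so such a prefix code exists.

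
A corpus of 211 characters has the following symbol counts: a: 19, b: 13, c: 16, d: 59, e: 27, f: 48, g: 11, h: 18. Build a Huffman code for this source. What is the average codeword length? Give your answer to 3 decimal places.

2.768 bits/symbol

Probabilities are the counts divided by 211.
Repeatedly combine the two least-probable nodes; the expected code length is the sum of the merged weights.
merge 11/211 + 13/211 → 24/211
merge 16/211 + 18/211 → 34/211
merge 19/211 + 24/211 → 43/211
merge 27/211 + 34/211 → 61/211
merge 43/211 + 48/211 → 91/211
merge 59/211 + 61/211 → 120/211
merge 91/211 + 120/211 → 1
L = 24/211 + 34/211 + 43/211 + 61/211 + 91/211 + 120/211 + 1 = 584/211 ≈ 2.768 bits/symbol.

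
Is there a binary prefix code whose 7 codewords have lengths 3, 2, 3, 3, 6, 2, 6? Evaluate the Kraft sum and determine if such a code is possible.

0.90625; yes

With common denominator 2^6 = 64: Σ 2^(−ℓᵢ) = 8/64 + 16/64 + 8/64 + 8/64 + 1/64 + 16/64 + 1/64 = 58/64 = 0.90625.
Kraft's inequality requires Σ ≤ 1; here Σ = 0.90625 ≤ 1, so such a prefix code exists.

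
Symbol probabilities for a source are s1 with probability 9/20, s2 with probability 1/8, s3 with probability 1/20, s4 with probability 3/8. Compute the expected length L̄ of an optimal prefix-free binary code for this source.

1.725 bits/symbol

Repeatedly combine the two least-probable nodes; the expected code length is the sum of the merged weights.
merge 1/20 + 1/8 → 7/40
merge 7/40 + 3/8 → 11/20
merge 9/20 + 11/20 → 1
L = 7/40 + 11/20 + 1 = 69/40 = 1.725 bits/symbol.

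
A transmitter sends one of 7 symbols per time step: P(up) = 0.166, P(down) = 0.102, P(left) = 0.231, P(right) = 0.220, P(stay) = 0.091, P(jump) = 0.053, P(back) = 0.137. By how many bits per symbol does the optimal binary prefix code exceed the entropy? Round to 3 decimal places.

Entropy H = −Σ p log₂ p ≈ 2.6671 bits.
Huffman merges: 53/1000+91/1000→18/125; 51/500+137/1000→239/1000; 18/125+83/500→31/100; 11/50+231/1000→451/1000; 239/1000+31/100→549/1000; 451/1000+549/1000→1. L = 2693/1000 ≈ 2.6930.
L − H = 2.6930 − 2.6671 = 0.026 bits.

0.026 bits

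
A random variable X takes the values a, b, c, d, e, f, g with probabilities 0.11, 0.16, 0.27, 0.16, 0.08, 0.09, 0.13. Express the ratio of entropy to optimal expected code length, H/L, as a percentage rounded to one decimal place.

98.7%

Entropy H = −Σ p log₂ p ≈ 2.6931 bits.
Huffman merges: 2/25+9/100→17/100; 11/100+13/100→6/25; 4/25+4/25→8/25; 17/100+6/25→41/100; 27/100+8/25→59/100; 41/100+59/100→1. L = 273/100 ≈ 2.7300.
Efficiency = H/L = 2.6931/2.7300 = 98.7%.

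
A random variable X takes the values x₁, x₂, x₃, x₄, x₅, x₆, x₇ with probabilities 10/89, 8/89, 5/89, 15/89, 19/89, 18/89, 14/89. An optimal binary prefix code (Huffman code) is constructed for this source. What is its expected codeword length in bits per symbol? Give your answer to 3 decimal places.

2.730 bits/symbol

Repeatedly combine the two least-probable nodes; the expected code length is the sum of the merged weights.
merge 5/89 + 8/89 → 13/89
merge 10/89 + 13/89 → 23/89
merge 14/89 + 15/89 → 29/89
merge 18/89 + 19/89 → 37/89
merge 23/89 + 29/89 → 52/89
merge 37/89 + 52/89 → 1
L = 13/89 + 23/89 + 29/89 + 37/89 + 52/89 + 1 = 243/89 ≈ 2.730 bits/symbol.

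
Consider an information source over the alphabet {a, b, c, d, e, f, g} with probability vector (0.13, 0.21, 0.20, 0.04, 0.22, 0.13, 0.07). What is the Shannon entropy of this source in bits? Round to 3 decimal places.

2.637 bits

H = −Σ pᵢ log₂ pᵢ.
−0.13·log₂(0.13) = 0.3826
−0.21·log₂(0.21) = 0.4728
−0.20·log₂(0.20) = 0.4644
−0.04·log₂(0.04) = 0.1858
−0.22·log₂(0.22) = 0.4806
−0.13·log₂(0.13) = 0.3826
−0.07·log₂(0.07) = 0.2686
Sum ≈ 2.6374 → 2.637 bits.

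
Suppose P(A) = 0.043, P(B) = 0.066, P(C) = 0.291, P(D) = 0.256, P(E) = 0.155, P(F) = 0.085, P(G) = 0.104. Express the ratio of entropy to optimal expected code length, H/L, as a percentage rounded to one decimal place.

Entropy H = −Σ p log₂ p ≈ 2.5343 bits.
Huffman merges: 43/1000+33/500→109/1000; 17/200+13/125→189/1000; 109/1000+31/200→33/125; 189/1000+32/125→89/200; 33/125+291/1000→111/200; 89/200+111/200→1. L = 1281/500 ≈ 2.5620.
Efficiency = H/L = 2.5343/2.5620 = 98.9%.

98.9%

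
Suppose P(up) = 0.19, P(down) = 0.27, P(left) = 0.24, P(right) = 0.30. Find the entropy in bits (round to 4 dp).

1.9805 bits

H = −Σ pᵢ log₂ pᵢ.
−0.19·log₂(0.19) = 0.4552
−0.27·log₂(0.27) = 0.5100
−0.24·log₂(0.24) = 0.4941
−0.30·log₂(0.30) = 0.5211
Sum ≈ 1.9805 → 1.9805 bits.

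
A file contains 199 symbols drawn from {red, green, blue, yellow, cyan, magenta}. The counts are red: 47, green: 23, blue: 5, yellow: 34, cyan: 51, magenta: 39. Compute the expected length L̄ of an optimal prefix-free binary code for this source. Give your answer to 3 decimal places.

Probabilities are the counts divided by 199.
Repeatedly combine the two least-probable nodes; the expected code length is the sum of the merged weights.
merge 5/199 + 23/199 → 28/199
merge 28/199 + 34/199 → 62/199
merge 39/199 + 47/199 → 86/199
merge 51/199 + 62/199 → 113/199
merge 86/199 + 113/199 → 1
L = 28/199 + 62/199 + 86/199 + 113/199 + 1 = 488/199 ≈ 2.452 bits/symbol.

2.452 bits/symbol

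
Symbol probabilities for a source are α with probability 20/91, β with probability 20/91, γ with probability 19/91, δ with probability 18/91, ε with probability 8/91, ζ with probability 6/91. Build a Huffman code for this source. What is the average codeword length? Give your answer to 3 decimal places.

2.505 bits/symbol

Repeatedly combine the two least-probable nodes; the expected code length is the sum of the merged weights.
merge 6/91 + 8/91 → 2/13
merge 2/13 + 18/91 → 32/91
merge 19/91 + 20/91 → 3/7
merge 20/91 + 32/91 → 4/7
merge 3/7 + 4/7 → 1
L = 2/13 + 32/91 + 3/7 + 4/7 + 1 = 228/91 ≈ 2.505 bits/symbol.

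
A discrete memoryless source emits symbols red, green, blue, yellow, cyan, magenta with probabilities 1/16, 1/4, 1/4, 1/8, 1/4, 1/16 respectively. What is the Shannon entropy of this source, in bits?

Each probability is a power of 1/2, so log₂(1/p) is an integer.
H = Σ p·log₂(1/p) = 1/16·4 + 1/4·2 + 1/4·2 + 1/8·3 + 1/4·2 + 1/16·4 = 2.375 bits.

2.375 bits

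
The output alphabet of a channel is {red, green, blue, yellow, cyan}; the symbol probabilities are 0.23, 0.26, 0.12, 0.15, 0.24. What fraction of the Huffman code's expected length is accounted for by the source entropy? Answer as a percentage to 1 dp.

99.8%

Entropy H = −Σ p log₂ p ≈ 2.2647 bits.
Huffman merges: 3/25+3/20→27/100; 23/100+6/25→47/100; 13/50+27/100→53/100; 47/100+53/100→1. L = 227/100 ≈ 2.2700.
Efficiency = H/L = 2.2647/2.2700 = 99.8%.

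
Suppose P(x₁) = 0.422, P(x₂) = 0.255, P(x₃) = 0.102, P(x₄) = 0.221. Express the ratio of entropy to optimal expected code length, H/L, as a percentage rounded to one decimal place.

97.1%

Entropy H = −Σ p log₂ p ≈ 1.8452 bits.
Huffman merges: 51/500+221/1000→323/1000; 51/200+323/1000→289/500; 211/500+289/500→1. L = 1901/1000 ≈ 1.9010.
Efficiency = H/L = 1.8452/1.9010 = 97.1%.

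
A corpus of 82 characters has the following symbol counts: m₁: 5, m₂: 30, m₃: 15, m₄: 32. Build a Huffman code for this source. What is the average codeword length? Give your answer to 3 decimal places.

1.854 bits/symbol

Probabilities are the counts divided by 82.
Repeatedly combine the two least-probable nodes; the expected code length is the sum of the merged weights.
merge 5/82 + 15/82 → 10/41
merge 10/41 + 15/41 → 25/41
merge 16/41 + 25/41 → 1
L = 10/41 + 25/41 + 1 = 76/41 ≈ 1.854 bits/symbol.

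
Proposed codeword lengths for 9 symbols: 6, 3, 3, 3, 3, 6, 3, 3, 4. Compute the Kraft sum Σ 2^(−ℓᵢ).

With common denominator 2^6 = 64: Σ 2^(−ℓᵢ) = 1/64 + 8/64 + 8/64 + 8/64 + 8/64 + 1/64 + 8/64 + 8/64 + 4/64 = 54/64 = 0.84375.

0.84375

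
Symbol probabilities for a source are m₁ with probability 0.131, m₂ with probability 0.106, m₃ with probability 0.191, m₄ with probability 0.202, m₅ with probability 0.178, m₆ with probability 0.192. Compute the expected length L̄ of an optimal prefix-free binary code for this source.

2.606 bits/symbol

Repeatedly combine the two least-probable nodes; the expected code length is the sum of the merged weights.
merge 53/500 + 131/1000 → 237/1000
merge 89/500 + 191/1000 → 369/1000
merge 24/125 + 101/500 → 197/500
merge 237/1000 + 369/1000 → 303/500
merge 197/500 + 303/500 → 1
L = 237/1000 + 369/1000 + 197/500 + 303/500 + 1 = 1303/500 = 2.606 bits/symbol.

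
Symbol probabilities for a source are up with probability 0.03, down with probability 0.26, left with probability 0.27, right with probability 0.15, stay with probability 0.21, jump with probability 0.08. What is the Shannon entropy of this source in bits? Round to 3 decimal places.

2.342 bits

H = −Σ pᵢ log₂ pᵢ.
−0.03·log₂(0.03) = 0.1518
−0.26·log₂(0.26) = 0.5053
−0.27·log₂(0.27) = 0.5100
−0.15·log₂(0.15) = 0.4105
−0.21·log₂(0.21) = 0.4728
−0.08·log₂(0.08) = 0.2915
Sum ≈ 2.3420 → 2.342 bits.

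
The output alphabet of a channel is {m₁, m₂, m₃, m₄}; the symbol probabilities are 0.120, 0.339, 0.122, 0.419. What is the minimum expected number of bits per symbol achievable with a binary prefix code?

1.823 bits/symbol

Repeatedly combine the two least-probable nodes; the expected code length is the sum of the merged weights.
merge 3/25 + 61/500 → 121/500
merge 121/500 + 339/1000 → 581/1000
merge 419/1000 + 581/1000 → 1
L = 121/500 + 581/1000 + 1 = 1823/1000 = 1.823 bits/symbol.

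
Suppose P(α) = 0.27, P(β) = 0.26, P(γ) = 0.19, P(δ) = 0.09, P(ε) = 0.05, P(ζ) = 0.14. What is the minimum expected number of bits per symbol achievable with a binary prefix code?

2.42 bits/symbol

Repeatedly combine the two least-probable nodes; the expected code length is the sum of the merged weights.
merge 1/20 + 9/100 → 7/50
merge 7/50 + 7/50 → 7/25
merge 19/100 + 13/50 → 9/20
merge 27/100 + 7/25 → 11/20
merge 9/20 + 11/20 → 1
L = 7/50 + 7/25 + 9/20 + 11/20 + 1 = 121/50 = 2.42 bits/symbol.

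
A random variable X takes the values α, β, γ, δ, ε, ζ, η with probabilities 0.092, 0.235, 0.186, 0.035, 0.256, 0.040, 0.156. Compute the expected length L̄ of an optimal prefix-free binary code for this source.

Repeatedly combine the two least-probable nodes; the expected code length is the sum of the merged weights.
merge 7/200 + 1/25 → 3/40
merge 3/40 + 23/250 → 167/1000
merge 39/250 + 167/1000 → 323/1000
merge 93/500 + 47/200 → 421/1000
merge 32/125 + 323/1000 → 579/1000
merge 421/1000 + 579/1000 → 1
L = 3/40 + 167/1000 + 323/1000 + 421/1000 + 579/1000 + 1 = 513/200 = 2.565 bits/symbol.

2.565 bits/symbol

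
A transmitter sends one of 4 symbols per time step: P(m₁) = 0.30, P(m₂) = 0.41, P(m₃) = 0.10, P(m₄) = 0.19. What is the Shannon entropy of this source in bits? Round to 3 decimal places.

1.836 bits

H = −Σ pᵢ log₂ pᵢ.
−0.30·log₂(0.30) = 0.5211
−0.41·log₂(0.41) = 0.5274
−0.10·log₂(0.10) = 0.3322
−0.19·log₂(0.19) = 0.4552
Sum ≈ 1.8359 → 1.836 bits.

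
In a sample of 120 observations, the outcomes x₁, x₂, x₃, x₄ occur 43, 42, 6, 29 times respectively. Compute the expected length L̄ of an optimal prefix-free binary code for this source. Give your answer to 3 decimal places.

Probabilities are the counts divided by 120.
Repeatedly combine the two least-probable nodes; the expected code length is the sum of the merged weights.
merge 1/20 + 29/120 → 7/24
merge 7/24 + 7/20 → 77/120
merge 43/120 + 77/120 → 1
L = 7/24 + 77/120 + 1 = 29/15 ≈ 1.933 bits/symbol.

1.933 bits/symbol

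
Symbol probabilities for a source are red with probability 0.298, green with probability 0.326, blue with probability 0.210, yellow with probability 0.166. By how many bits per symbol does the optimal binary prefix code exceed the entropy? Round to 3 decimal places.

Entropy H = −Σ p log₂ p ≈ 1.9505 bits.
Huffman merges: 83/500+21/100→47/125; 149/500+163/500→78/125; 47/125+78/125→1. L = 2 ≈ 2.0000.
L − H = 2.0000 − 1.9505 = 0.049 bits.

0.049 bits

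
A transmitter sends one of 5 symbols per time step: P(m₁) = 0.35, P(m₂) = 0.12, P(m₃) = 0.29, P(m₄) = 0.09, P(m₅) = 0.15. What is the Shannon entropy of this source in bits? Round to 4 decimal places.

H = −Σ pᵢ log₂ pᵢ.
−0.35·log₂(0.35) = 0.5301
−0.12·log₂(0.12) = 0.3671
−0.29·log₂(0.29) = 0.5179
−0.09·log₂(0.09) = 0.3127
−0.15·log₂(0.15) = 0.4105
Sum ≈ 2.1383 → 2.1383 bits.

2.1383 bits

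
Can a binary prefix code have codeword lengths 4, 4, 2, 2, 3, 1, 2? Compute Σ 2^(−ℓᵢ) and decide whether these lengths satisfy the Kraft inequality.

With common denominator 2^4 = 16: Σ 2^(−ℓᵢ) = 1/16 + 1/16 + 4/16 + 4/16 + 2/16 + 8/16 + 4/16 = 24/16 = 1.5.
Kraft's inequality requires Σ ≤ 1; here Σ = 1.5 > 1, so no such prefix code exists.

1.5; no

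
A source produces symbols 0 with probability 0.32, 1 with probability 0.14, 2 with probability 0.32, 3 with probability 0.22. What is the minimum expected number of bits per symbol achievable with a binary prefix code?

Repeatedly combine the two least-probable nodes; the expected code length is the sum of the merged weights.
merge 7/50 + 11/50 → 9/25
merge 8/25 + 8/25 → 16/25
merge 9/25 + 16/25 → 1
L = 9/25 + 16/25 + 1 = 2 bits/symbol.

2 bits/symbol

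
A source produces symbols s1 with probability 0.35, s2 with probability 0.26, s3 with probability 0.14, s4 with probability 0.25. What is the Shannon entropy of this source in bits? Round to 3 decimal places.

H = −Σ pᵢ log₂ pᵢ.
−0.35·log₂(0.35) = 0.5301
−0.26·log₂(0.26) = 0.5053
−0.14·log₂(0.14) = 0.3971
−0.25·log₂(0.25) = 0.5000
Sum ≈ 1.9325 → 1.932 bits.

1.932 bits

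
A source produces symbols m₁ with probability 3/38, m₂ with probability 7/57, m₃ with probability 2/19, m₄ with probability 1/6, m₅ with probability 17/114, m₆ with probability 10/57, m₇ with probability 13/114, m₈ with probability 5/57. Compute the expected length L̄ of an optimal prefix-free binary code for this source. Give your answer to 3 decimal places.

2.991 bits/symbol

Repeatedly combine the two least-probable nodes; the expected code length is the sum of the merged weights.
merge 3/38 + 5/57 → 1/6
merge 2/19 + 13/114 → 25/114
merge 7/57 + 17/114 → 31/114
merge 1/6 + 1/6 → 1/3
merge 10/57 + 25/114 → 15/38
merge 31/114 + 1/3 → 23/38
merge 15/38 + 23/38 → 1
L = 1/6 + 25/114 + 31/114 + 1/3 + 15/38 + 23/38 + 1 = 341/114 ≈ 2.991 bits/symbol.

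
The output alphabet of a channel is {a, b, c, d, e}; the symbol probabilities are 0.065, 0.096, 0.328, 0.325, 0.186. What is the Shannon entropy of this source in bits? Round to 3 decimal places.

2.087 bits

H = −Σ pᵢ log₂ pᵢ.
−0.065·log₂(0.065) = 0.2563
−0.096·log₂(0.096) = 0.3246
−0.328·log₂(0.328) = 0.5275
−0.325·log₂(0.325) = 0.5270
−0.186·log₂(0.186) = 0.4514
Sum ≈ 2.0867 → 2.087 bits.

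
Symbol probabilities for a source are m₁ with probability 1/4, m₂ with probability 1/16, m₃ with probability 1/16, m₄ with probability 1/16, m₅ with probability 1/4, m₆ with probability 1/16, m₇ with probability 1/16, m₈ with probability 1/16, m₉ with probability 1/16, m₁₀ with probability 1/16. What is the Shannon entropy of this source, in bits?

3 bits

Each probability is a power of 1/2, so log₂(1/p) is an integer.
H = Σ p·log₂(1/p) = 1/4·2 + 1/16·4 + 1/16·4 + 1/16·4 + 1/4·2 + 1/16·4 + 1/16·4 + 1/16·4 + 1/16·4 + 1/16·4 = 3 bits.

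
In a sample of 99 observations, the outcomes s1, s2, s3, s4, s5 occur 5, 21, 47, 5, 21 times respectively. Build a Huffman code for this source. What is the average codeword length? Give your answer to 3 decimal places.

Probabilities are the counts divided by 99.
Repeatedly combine the two least-probable nodes; the expected code length is the sum of the merged weights.
merge 5/99 + 5/99 → 10/99
merge 10/99 + 7/33 → 31/99
merge 7/33 + 31/99 → 52/99
merge 47/99 + 52/99 → 1
L = 10/99 + 31/99 + 52/99 + 1 = 64/33 ≈ 1.939 bits/symbol.

1.939 bits/symbol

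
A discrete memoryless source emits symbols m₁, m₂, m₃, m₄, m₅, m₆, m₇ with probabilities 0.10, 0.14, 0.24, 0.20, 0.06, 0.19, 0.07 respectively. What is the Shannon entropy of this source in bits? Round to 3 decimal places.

2.655 bits

H = −Σ pᵢ log₂ pᵢ.
−0.10·log₂(0.10) = 0.3322
−0.14·log₂(0.14) = 0.3971
−0.24·log₂(0.24) = 0.4941
−0.20·log₂(0.20) = 0.4644
−0.06·log₂(0.06) = 0.2435
−0.19·log₂(0.19) = 0.4552
−0.07·log₂(0.07) = 0.2686
Sum ≈ 2.6551 → 2.655 bits.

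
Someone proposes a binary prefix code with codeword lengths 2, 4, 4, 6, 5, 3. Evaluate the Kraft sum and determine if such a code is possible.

With common denominator 2^6 = 64: Σ 2^(−ℓᵢ) = 16/64 + 4/64 + 4/64 + 1/64 + 2/64 + 8/64 = 35/64 = 0.546875.
Kraft's inequality requires Σ ≤ 1; here Σ = 0.546875 ≤ 1, so such a prefix code exists.

0.546875; yes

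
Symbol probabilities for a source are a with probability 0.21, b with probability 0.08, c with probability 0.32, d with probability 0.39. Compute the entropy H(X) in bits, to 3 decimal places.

1.820 bits

H = −Σ pᵢ log₂ pᵢ.
−0.21·log₂(0.21) = 0.4728
−0.08·log₂(0.08) = 0.2915
−0.32·log₂(0.32) = 0.5260
−0.39·log₂(0.39) = 0.5298
Sum ≈ 1.8202 → 1.820 bits.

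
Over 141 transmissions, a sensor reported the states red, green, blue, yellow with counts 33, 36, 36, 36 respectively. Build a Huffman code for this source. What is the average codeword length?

Probabilities are the counts divided by 141.
Repeatedly combine the two least-probable nodes; the expected code length is the sum of the merged weights.
merge 11/47 + 12/47 → 23/47
merge 12/47 + 12/47 → 24/47
merge 23/47 + 24/47 → 1
L = 23/47 + 24/47 + 1 = 2 bits/symbol.

2 bits/symbol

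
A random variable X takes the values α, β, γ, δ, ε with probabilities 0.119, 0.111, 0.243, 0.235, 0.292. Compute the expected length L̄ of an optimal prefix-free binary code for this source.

Repeatedly combine the two least-probable nodes; the expected code length is the sum of the merged weights.
merge 111/1000 + 119/1000 → 23/100
merge 23/100 + 47/200 → 93/200
merge 243/1000 + 73/250 → 107/200
merge 93/200 + 107/200 → 1
L = 23/100 + 93/200 + 107/200 + 1 = 223/100 = 2.23 bits/symbol.

2.23 bits/symbol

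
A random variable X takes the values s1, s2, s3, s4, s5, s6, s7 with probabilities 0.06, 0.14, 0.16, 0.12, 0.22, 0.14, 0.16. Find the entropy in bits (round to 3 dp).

H = −Σ pᵢ log₂ pᵢ.
−0.06·log₂(0.06) = 0.2435
−0.14·log₂(0.14) = 0.3971
−0.16·log₂(0.16) = 0.4230
−0.12·log₂(0.12) = 0.3671
−0.22·log₂(0.22) = 0.4806
−0.14·log₂(0.14) = 0.3971
−0.16·log₂(0.16) = 0.4230
Sum ≈ 2.7314 → 2.731 bits.

2.731 bits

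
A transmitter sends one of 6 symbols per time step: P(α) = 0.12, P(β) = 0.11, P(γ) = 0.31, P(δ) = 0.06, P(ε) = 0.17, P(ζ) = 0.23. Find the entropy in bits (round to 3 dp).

H = −Σ pᵢ log₂ pᵢ.
−0.12·log₂(0.12) = 0.3671
−0.11·log₂(0.11) = 0.3503
−0.31·log₂(0.31) = 0.5238
−0.06·log₂(0.06) = 0.2435
−0.17·log₂(0.17) = 0.4346
−0.23·log₂(0.23) = 0.4877
Sum ≈ 2.4069 → 2.407 bits.

2.407 bits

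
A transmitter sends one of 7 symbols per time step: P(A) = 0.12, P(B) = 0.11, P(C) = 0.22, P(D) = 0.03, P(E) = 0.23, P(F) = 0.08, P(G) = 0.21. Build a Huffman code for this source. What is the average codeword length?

Repeatedly combine the two least-probable nodes; the expected code length is the sum of the merged weights.
merge 3/100 + 2/25 → 11/100
merge 11/100 + 11/100 → 11/50
merge 3/25 + 21/100 → 33/100
merge 11/50 + 11/50 → 11/25
merge 23/100 + 33/100 → 14/25
merge 11/25 + 14/25 → 1
L = 11/100 + 11/50 + 33/100 + 11/25 + 14/25 + 1 = 133/50 = 2.66 bits/symbol.

2.66 bits/symbol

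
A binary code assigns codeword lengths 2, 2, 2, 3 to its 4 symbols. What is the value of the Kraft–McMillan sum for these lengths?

With common denominator 2^3 = 8: Σ 2^(−ℓᵢ) = 2/8 + 2/8 + 2/8 + 1/8 = 7/8 = 0.875.

0.875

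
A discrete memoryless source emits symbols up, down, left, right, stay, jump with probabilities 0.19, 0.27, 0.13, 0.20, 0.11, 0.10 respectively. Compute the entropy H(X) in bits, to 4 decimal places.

H = −Σ pᵢ log₂ pᵢ.
−0.19·log₂(0.19) = 0.4552
−0.27·log₂(0.27) = 0.5100
−0.13·log₂(0.13) = 0.3826
−0.20·log₂(0.20) = 0.4644
−0.11·log₂(0.11) = 0.3503
−0.10·log₂(0.10) = 0.3322
Sum ≈ 2.4948 → 2.4948 bits.

2.4948 bits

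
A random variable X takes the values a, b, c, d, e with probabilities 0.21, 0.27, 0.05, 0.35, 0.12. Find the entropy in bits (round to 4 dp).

2.0961 bits

H = −Σ pᵢ log₂ pᵢ.
−0.21·log₂(0.21) = 0.4728
−0.27·log₂(0.27) = 0.5100
−0.05·log₂(0.05) = 0.2161
−0.35·log₂(0.35) = 0.5301
−0.12·log₂(0.12) = 0.3671
Sum ≈ 2.0961 → 2.0961 bits.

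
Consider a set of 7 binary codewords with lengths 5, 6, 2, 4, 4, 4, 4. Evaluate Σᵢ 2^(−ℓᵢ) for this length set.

0.546875

With common denominator 2^6 = 64: Σ 2^(−ℓᵢ) = 2/64 + 1/64 + 16/64 + 4/64 + 4/64 + 4/64 + 4/64 = 35/64 = 0.546875.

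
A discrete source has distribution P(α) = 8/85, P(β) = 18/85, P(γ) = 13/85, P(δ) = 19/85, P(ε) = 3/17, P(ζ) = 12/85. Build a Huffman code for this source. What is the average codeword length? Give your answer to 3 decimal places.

Repeatedly combine the two least-probable nodes; the expected code length is the sum of the merged weights.
merge 8/85 + 12/85 → 4/17
merge 13/85 + 3/17 → 28/85
merge 18/85 + 19/85 → 37/85
merge 4/17 + 28/85 → 48/85
merge 37/85 + 48/85 → 1
L = 4/17 + 28/85 + 37/85 + 48/85 + 1 = 218/85 ≈ 2.565 bits/symbol.

2.565 bits/symbol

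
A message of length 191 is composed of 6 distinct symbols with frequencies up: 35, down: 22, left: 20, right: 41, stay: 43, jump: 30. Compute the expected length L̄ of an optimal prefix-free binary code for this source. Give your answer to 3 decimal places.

2.560 bits/symbol

Probabilities are the counts divided by 191.
Repeatedly combine the two least-probable nodes; the expected code length is the sum of the merged weights.
merge 20/191 + 22/191 → 42/191
merge 30/191 + 35/191 → 65/191
merge 41/191 + 42/191 → 83/191
merge 43/191 + 65/191 → 108/191
merge 83/191 + 108/191 → 1
L = 42/191 + 65/191 + 83/191 + 108/191 + 1 = 489/191 ≈ 2.560 bits/symbol.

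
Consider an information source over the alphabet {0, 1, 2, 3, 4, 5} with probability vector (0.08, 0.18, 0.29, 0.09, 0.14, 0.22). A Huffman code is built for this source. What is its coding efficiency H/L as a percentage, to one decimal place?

Entropy H = −Σ p log₂ p ≈ 2.4451 bits.
Huffman merges: 2/25+9/100→17/100; 7/50+17/100→31/100; 9/50+11/50→2/5; 29/100+31/100→3/5; 2/5+3/5→1. L = 62/25 ≈ 2.4800.
Efficiency = H/L = 2.4451/2.4800 = 98.6%.

98.6%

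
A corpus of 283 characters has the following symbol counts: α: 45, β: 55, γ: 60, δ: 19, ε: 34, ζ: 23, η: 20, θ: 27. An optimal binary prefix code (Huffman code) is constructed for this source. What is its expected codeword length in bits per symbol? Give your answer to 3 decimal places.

2.908 bits/symbol

Probabilities are the counts divided by 283.
Repeatedly combine the two least-probable nodes; the expected code length is the sum of the merged weights.
merge 19/283 + 20/283 → 39/283
merge 23/283 + 27/283 → 50/283
merge 34/283 + 39/283 → 73/283
merge 45/283 + 50/283 → 95/283
merge 55/283 + 60/283 → 115/283
merge 73/283 + 95/283 → 168/283
merge 115/283 + 168/283 → 1
L = 39/283 + 50/283 + 73/283 + 95/283 + 115/283 + 168/283 + 1 = 823/283 ≈ 2.908 bits/symbol.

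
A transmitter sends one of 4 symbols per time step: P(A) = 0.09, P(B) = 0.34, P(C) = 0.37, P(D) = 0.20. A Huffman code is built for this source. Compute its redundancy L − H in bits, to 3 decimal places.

Entropy H = −Σ p log₂ p ≈ 1.8369 bits.
Huffman merges: 9/100+1/5→29/100; 29/100+17/50→63/100; 37/100+63/100→1. L = 48/25 ≈ 1.9200.
L − H = 1.9200 − 1.8369 = 0.083 bits.

0.083 bits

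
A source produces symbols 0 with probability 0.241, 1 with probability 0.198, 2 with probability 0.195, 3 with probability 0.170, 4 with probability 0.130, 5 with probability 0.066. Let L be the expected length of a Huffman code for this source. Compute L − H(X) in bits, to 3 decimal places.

0.068 bits

Entropy H = −Σ p log₂ p ≈ 2.4933 bits.
Huffman merges: 33/500+13/100→49/250; 17/100+39/200→73/200; 49/250+99/500→197/500; 241/1000+73/200→303/500; 197/500+303/500→1. L = 2561/1000 ≈ 2.5610.
L − H = 2.5610 − 2.4933 = 0.068 bits.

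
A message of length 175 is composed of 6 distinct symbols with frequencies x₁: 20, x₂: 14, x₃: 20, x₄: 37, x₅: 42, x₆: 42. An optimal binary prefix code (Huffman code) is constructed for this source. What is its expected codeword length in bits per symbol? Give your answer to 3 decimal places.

Probabilities are the counts divided by 175.
Repeatedly combine the two least-probable nodes; the expected code length is the sum of the merged weights.
merge 2/25 + 4/35 → 34/175
merge 4/35 + 34/175 → 54/175
merge 37/175 + 6/25 → 79/175
merge 6/25 + 54/175 → 96/175
merge 79/175 + 96/175 → 1
L = 34/175 + 54/175 + 79/175 + 96/175 + 1 = 438/175 ≈ 2.503 bits/symbol.

2.503 bits/symbol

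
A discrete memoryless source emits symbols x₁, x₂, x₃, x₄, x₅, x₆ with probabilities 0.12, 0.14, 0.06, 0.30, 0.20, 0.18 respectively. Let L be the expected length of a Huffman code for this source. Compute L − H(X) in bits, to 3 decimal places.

0.062 bits

Entropy H = −Σ p log₂ p ≈ 2.4385 bits.
Huffman merges: 3/50+3/25→9/50; 7/50+9/50→8/25; 9/50+1/5→19/50; 3/10+8/25→31/50; 19/50+31/50→1. L = 5/2 ≈ 2.5000.
L − H = 2.5000 − 2.4385 = 0.062 bits.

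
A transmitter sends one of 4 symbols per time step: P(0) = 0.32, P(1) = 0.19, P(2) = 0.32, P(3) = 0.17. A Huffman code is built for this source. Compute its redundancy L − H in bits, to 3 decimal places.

Entropy H = −Σ p log₂ p ≈ 1.9419 bits.
Huffman merges: 17/100+19/100→9/25; 8/25+8/25→16/25; 9/25+16/25→1. L = 2 ≈ 2.0000.
L − H = 2.0000 − 1.9419 = 0.058 bits.

0.058 bits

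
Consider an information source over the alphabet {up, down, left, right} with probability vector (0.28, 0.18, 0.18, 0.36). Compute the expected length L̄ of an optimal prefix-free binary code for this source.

Repeatedly combine the two least-probable nodes; the expected code length is the sum of the merged weights.
merge 9/50 + 9/50 → 9/25
merge 7/25 + 9/25 → 16/25
merge 9/25 + 16/25 → 1
L = 9/25 + 16/25 + 1 = 2 bits/symbol.

2 bits/symbol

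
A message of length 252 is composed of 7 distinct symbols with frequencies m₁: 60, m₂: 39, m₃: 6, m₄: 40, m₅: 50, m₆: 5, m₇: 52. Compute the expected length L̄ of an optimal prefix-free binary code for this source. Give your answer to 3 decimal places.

2.599 bits/symbol

Probabilities are the counts divided by 252.
Repeatedly combine the two least-probable nodes; the expected code length is the sum of the merged weights.
merge 5/252 + 1/42 → 11/252
merge 11/252 + 13/84 → 25/126
merge 10/63 + 25/126 → 5/14
merge 25/126 + 13/63 → 17/42
merge 5/21 + 5/14 → 25/42
merge 17/42 + 25/42 → 1
L = 11/252 + 25/126 + 5/14 + 17/42 + 25/42 + 1 = 655/252 ≈ 2.599 bits/symbol.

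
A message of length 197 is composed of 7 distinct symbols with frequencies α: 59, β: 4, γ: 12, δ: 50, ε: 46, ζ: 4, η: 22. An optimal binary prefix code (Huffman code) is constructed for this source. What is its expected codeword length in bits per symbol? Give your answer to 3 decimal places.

2.355 bits/symbol

Probabilities are the counts divided by 197.
Repeatedly combine the two least-probable nodes; the expected code length is the sum of the merged weights.
merge 4/197 + 4/197 → 8/197
merge 8/197 + 12/197 → 20/197
merge 20/197 + 22/197 → 42/197
merge 42/197 + 46/197 → 88/197
merge 50/197 + 59/197 → 109/197
merge 88/197 + 109/197 → 1
L = 8/197 + 20/197 + 42/197 + 88/197 + 109/197 + 1 = 464/197 ≈ 2.355 bits/symbol.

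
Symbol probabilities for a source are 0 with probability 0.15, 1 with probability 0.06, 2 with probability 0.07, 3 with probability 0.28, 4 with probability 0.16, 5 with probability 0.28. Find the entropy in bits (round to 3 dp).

H = −Σ pᵢ log₂ pᵢ.
−0.15·log₂(0.15) = 0.4105
−0.06·log₂(0.06) = 0.2435
−0.07·log₂(0.07) = 0.2686
−0.28·log₂(0.28) = 0.5142
−0.16·log₂(0.16) = 0.4230
−0.28·log₂(0.28) = 0.5142
Sum ≈ 2.3741 → 2.374 bits.

2.374 bits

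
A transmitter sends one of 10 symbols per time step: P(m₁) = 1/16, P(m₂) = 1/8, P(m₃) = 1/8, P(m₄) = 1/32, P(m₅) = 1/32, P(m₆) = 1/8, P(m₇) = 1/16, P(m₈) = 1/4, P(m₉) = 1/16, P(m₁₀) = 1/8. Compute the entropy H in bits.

Each probability is a power of 1/2, so log₂(1/p) is an integer.
H = Σ p·log₂(1/p) = 1/16·4 + 1/8·3 + 1/8·3 + 1/32·5 + 1/32·5 + 1/8·3 + 1/16·4 + 1/4·2 + 1/16·4 + 1/8·3 = 3.0625 bits.

3.0625 bits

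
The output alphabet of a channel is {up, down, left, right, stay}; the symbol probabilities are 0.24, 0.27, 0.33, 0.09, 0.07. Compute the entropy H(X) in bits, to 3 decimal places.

H = −Σ pᵢ log₂ pᵢ.
−0.24·log₂(0.24) = 0.4941
−0.27·log₂(0.27) = 0.5100
−0.33·log₂(0.33) = 0.5278
−0.09·log₂(0.09) = 0.3127
−0.07·log₂(0.07) = 0.2686
Sum ≈ 2.1132 → 2.113 bits.

2.113 bits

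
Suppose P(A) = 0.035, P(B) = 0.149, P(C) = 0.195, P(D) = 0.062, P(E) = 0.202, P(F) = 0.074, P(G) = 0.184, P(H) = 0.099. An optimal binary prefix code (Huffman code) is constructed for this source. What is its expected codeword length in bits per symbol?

2.871 bits/symbol

Repeatedly combine the two least-probable nodes; the expected code length is the sum of the merged weights.
merge 7/200 + 31/500 → 97/1000
merge 37/500 + 97/1000 → 171/1000
merge 99/1000 + 149/1000 → 31/125
merge 171/1000 + 23/125 → 71/200
merge 39/200 + 101/500 → 397/1000
merge 31/125 + 71/200 → 603/1000
merge 397/1000 + 603/1000 → 1
L = 97/1000 + 171/1000 + 31/125 + 71/200 + 397/1000 + 603/1000 + 1 = 2871/1000 = 2.871 bits/symbol.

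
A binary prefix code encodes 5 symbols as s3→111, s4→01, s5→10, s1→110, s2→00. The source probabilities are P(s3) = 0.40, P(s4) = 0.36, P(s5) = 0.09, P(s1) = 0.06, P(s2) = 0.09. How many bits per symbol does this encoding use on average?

L̄ = Σ pᵢ·ℓᵢ = 0.40·3 + 0.36·2 + 0.09·2 + 0.06·3 + 0.09·2 = 2.46 bits/symbol.

2.46 bits/symbol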